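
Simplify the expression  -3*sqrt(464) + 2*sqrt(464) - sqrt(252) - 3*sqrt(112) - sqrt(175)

-23*sqrt(7) - 4*sqrt(29)

3*sqrt(464) = 12*sqrt(29); 2*sqrt(464) = 8*sqrt(29); sqrt(252) = 6*sqrt(7); 3*sqrt(112) = 12*sqrt(7); sqrt(175) = 5*sqrt(7)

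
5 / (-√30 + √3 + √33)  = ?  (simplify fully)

(-√30 + 10*√3 + √330)/12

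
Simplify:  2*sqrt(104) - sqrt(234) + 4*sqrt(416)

17*sqrt(26)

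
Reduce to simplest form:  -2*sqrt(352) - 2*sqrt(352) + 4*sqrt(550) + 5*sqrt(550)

2*sqrt(352) = 8*sqrt(22); 2*sqrt(352) = 8*sqrt(22); 4*sqrt(550) = 20*sqrt(22); 5*sqrt(550) = 25*sqrt(22)
Combine: (-8 - 8 + 20 + 25)·sqrt(22) = 29*sqrt(22)

29*sqrt(22)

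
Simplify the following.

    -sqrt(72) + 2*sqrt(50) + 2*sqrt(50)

14*sqrt(2)

sqrt(72) = 6*sqrt(2); 2*sqrt(50) = 10*sqrt(2); 2*sqrt(50) = 10*sqrt(2)
Combine: (-6 + 10 + 10)·sqrt(2) = 14*sqrt(2)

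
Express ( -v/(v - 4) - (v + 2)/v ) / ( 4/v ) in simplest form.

(-v² + v + 4)/(2*v - 8)

Numerator: -v/(v - 4) - (v + 2)/v = (-2*v² + 2*v + 8)/(v² - 4*v)
Denominator: 4/v = 4/v
Divide: ((-2*v² + 2*v + 8)/(v² - 4*v)) · (v/4) = (-v² + v + 4)/(2*v - 8)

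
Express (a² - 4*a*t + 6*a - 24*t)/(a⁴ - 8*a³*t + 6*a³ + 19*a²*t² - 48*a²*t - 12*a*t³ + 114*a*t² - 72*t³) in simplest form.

Factor: a² - 4*a*t + 6*a - 24*t = (a - 4*t)·(a + 6);  a⁴ - 8*a³*t + 6*a³ + 19*a²*t² - 48*a²*t - 12*a*t³ + 114*a*t² - 72*t³ = (a - t)·(a - 3*t)·(a + 6)·(a - 4*t)
Cancel the common factors (a + 6), (a - 4*t).

1/(a² - 4*a*t + 3*t²)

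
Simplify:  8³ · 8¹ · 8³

8³ = 2^9; 8¹ = 2^3; 8³ = 2^9
Combine exponents: 2^21

2^21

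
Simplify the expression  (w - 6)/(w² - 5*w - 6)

1/(w + 1)

Factor: w² - 5*w - 6 = (w + 1)·(w - 6)
Cancel the common factor (w - 6).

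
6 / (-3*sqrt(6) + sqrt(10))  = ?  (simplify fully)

Multiply numerator and denominator by sqrt(10) + 3*sqrt(6).
Denominator becomes -44; numerator becomes 6*sqrt(10) + 18*sqrt(6).

(-9*sqrt(6) - 3*sqrt(10))/22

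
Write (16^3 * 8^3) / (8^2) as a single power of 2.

2^15

16^3 = 2^12; 8^3 = 2^9; 8^2 = 2^6
Combine exponents: 2^15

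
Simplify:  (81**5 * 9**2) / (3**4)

3**20

81**5 = 3**20; 9**2 = 3**4; 3**4 = 3**4
Combine exponents: 3**20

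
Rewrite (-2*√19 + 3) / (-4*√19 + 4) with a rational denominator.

Multiply numerator and denominator by 4 + 4*√19.
Denominator becomes -288; numerator becomes -140 + 4*√19.

(-√19 + 35)/72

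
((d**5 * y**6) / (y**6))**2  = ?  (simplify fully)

Inside the bracket: d**5
Raise to the power 2: d**10

d**10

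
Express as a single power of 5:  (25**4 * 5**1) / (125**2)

25**4 = 5**8; 5**1 = 5**1; 125**2 = 5**6
Combine exponents: 5**3

5**3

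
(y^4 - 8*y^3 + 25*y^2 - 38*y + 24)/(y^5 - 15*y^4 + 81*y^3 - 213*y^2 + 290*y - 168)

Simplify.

Factor: y^4 - 8*y^3 + 25*y^2 - 38*y + 24 = (y - 2)*(y^2 - 3*y + 4)*(y - 3);  y^5 - 15*y^4 + 81*y^3 - 213*y^2 + 290*y - 168 = (y - 2)*(y - 7)*(y - 3)*(y^2 - 3*y + 4)
Cancel the common factors (y^2 - 3*y + 4), (y - 3), (y - 2).

1/(y - 7)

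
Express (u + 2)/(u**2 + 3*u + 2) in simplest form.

Factor: u**2 + 3*u + 2 = (u + 2)*(u + 1)
Cancel the common factor (u + 2).

1/(u + 1)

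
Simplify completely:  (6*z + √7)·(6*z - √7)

Difference of squares with P = 6*z, Q = √7.

36*z² - 7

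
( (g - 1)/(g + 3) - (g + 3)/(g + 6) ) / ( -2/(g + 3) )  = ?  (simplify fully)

Numerator: (g - 1)/(g + 3) - (g + 3)/(g + 6) = (-g - 15)/(g² + 9*g + 18)
Denominator: -2/(g + 3) = -2/(g + 3)
Divide: ((-g - 15)/(g² + 9*g + 18)) · (-g/2 - 3/2) = (g + 15)/(2*g + 12)

(g + 15)/(2*g + 12)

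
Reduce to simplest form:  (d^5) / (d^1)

Quotient: d^4

d^4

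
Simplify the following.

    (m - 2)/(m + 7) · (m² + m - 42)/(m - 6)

m - 2

Factor: m² + m - 42 = (m - 6)·(m + 7)
Cancel the common factors (m + 7), (m - 6).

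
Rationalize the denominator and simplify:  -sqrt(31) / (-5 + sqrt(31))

(-31 - 5*sqrt(31))/6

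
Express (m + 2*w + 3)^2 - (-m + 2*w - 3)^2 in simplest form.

8*w*(m + 3)

Binomially expand both and collect terms in (2*w), (m + 3).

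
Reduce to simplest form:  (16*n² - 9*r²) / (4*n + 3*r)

4*n - 3*r

Factor (4*n)^2 - (3*r)^2 and cancel (4*n + 3*r).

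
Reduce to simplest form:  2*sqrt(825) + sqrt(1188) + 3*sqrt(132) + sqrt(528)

26*sqrt(33)

2*sqrt(825) = 10*sqrt(33); sqrt(1188) = 6*sqrt(33); 3*sqrt(132) = 6*sqrt(33); sqrt(528) = 4*sqrt(33)
Combine: (10 + 6 + 6 + 4)·sqrt(33) = 26*sqrt(33)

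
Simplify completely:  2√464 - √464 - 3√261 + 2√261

√29

2√464 = 8*√29; √464 = 4*√29; 3√261 = 9*√29; 2√261 = 6*√29
Combine: (8 - 4 - 9 + 6)·√29 = √29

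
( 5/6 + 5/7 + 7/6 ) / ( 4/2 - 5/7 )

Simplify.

19/9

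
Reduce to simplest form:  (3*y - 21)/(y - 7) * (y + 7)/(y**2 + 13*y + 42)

3/(y + 6)

Factor: 3*y - 21 = 3*(y - 7);  y**2 + 13*y + 42 = (y + 7)*(y + 6)
Cancel the common factors (y - 7), (y + 7).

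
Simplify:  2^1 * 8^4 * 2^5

2^18

2^1 = 2^1; 8^4 = 2^12; 2^5 = 2^5
Combine exponents: 2^18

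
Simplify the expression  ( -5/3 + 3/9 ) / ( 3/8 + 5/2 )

-32/69

Numerator: -5/3 + 3/9 = -4/3
Denominator: 3/8 + 5/2 = 23/8
Divide: (-4/3) · (8/23) = -32/69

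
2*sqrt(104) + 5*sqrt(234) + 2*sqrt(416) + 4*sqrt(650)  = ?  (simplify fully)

2*sqrt(104) = 4*sqrt(26); 5*sqrt(234) = 15*sqrt(26); 2*sqrt(416) = 8*sqrt(26); 4*sqrt(650) = 20*sqrt(26)
Combine: (4 + 15 + 8 + 20)·sqrt(26) = 47*sqrt(26)

47*sqrt(26)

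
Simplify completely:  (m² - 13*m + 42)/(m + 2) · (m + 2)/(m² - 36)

Factor: m² - 13*m + 42 = (m - 7)·(m - 6);  m² - 36 = (m + 6)·(m - 6)
Cancel the common factors (m + 2), (m - 6).

(m - 7)/(m + 6)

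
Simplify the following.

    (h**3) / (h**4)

Quotient: (h**-1)

1/h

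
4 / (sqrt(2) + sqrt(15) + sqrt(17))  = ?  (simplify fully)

(-sqrt(510) + 2*sqrt(15) + 15*sqrt(2))/15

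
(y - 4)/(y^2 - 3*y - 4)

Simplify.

1/(y + 1)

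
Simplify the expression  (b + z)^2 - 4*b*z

(b - z)^2

Expand the square and combine the 4*b*z term.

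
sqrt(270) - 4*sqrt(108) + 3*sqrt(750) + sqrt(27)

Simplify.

-21*sqrt(3) + 18*sqrt(30)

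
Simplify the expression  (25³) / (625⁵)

25³ = 5^6; 625⁵ = 5^20
Combine exponents: 5^(-14)

5^(-14)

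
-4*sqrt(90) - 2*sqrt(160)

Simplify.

4*sqrt(90) = 12*sqrt(10); 2*sqrt(160) = 8*sqrt(10)
Combine: (-12 - 8)·sqrt(10) = -20*sqrt(10)

-20*sqrt(10)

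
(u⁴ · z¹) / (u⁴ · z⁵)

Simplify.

Quotient: (z^-4)

z^(-4)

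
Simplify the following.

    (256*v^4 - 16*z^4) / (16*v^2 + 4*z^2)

Factor (4*v)^4 - (2*z)^4 and cancel (16*v^2 + 4*z^2).

16*v^2 - 4*z^2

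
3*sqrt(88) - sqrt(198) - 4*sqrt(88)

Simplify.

3*sqrt(88) = 6*sqrt(22); sqrt(198) = 3*sqrt(22); 4*sqrt(88) = 8*sqrt(22)
Combine: (6 - 3 - 8)·sqrt(22) = -5*sqrt(22)

-5*sqrt(22)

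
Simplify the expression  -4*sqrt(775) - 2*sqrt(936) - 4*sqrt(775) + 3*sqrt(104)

-40*sqrt(31) - 6*sqrt(26)

4*sqrt(775) = 20*sqrt(31); 2*sqrt(936) = 12*sqrt(26); 4*sqrt(775) = 20*sqrt(31); 3*sqrt(104) = 6*sqrt(26)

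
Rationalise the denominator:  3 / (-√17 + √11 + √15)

Group as (√11 + √15) - √17; multiply by (√11 + √15) + √17, then rationalise the remaining surd.

(-9*√17 + 13*√15 + 21*√11 + 2*√2805)/193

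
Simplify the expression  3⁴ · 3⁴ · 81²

3⁴ = 3^4; 3⁴ = 3^4; 81² = 3^8
Combine exponents: 3^16

3^16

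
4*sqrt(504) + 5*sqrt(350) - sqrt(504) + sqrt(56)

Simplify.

4*sqrt(504) = 24*sqrt(14); 5*sqrt(350) = 25*sqrt(14); sqrt(504) = 6*sqrt(14); sqrt(56) = 2*sqrt(14)
Combine: (24 + 25 - 6 + 2)·sqrt(14) = 45*sqrt(14)

45*sqrt(14)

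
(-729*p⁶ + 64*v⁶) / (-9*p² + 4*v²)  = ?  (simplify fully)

Factor (2*v)^6 - (3*p)^6 and cancel (-9*p² + 4*v²).

81*p⁴ + 36*p²*v² + 16*v⁴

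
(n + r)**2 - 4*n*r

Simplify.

(n - r)**2

Expanding gives n**2 - 2*n*r + r**2, a perfect square.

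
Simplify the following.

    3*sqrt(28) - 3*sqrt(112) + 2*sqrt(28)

-2*sqrt(7)

3*sqrt(28) = 6*sqrt(7); 3*sqrt(112) = 12*sqrt(7); 2*sqrt(28) = 4*sqrt(7)
Combine: (6 - 12 + 4)·sqrt(7) = -2*sqrt(7)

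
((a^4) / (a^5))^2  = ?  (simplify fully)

a^(-2)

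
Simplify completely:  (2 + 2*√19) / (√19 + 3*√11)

Multiply numerator and denominator by -3*√11 + √19.
Denominator becomes -80; numerator becomes -6*√209 - 6*√11 + 2*√19 + 38.

(-19 - √19 + 3*√11 + 3*√209)/40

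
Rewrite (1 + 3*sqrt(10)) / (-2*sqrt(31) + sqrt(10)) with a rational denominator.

(-6*sqrt(310) - 30 - 2*sqrt(31) - sqrt(10))/114

Multiply numerator and denominator by sqrt(10) + 2*sqrt(31).
Denominator becomes -114; numerator becomes sqrt(10) + 2*sqrt(31) + 30 + 6*sqrt(310).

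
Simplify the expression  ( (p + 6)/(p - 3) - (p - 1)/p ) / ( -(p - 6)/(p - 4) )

Numerator: (p + 6)/(p - 3) - (p - 1)/p = (10*p - 3)/(p² - 3*p)
Denominator: -(p - 6)/(p - 4) = (-p + 6)/(p - 4)
Divide: ((10*p - 3)/(p² - 3*p)) · ((p - 4)/(-p + 6)) = (-10*p² + 43*p - 12)/(p³ - 9*p² + 18*p)

(-10*p² + 43*p - 12)/(p³ - 9*p² + 18*p)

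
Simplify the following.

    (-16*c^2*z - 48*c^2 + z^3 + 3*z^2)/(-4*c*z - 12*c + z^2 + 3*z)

Factor: -16*c^2*z - 48*c^2 + z^3 + 3*z^2 = (z + 3)*(4*c + z)*(-4*c + z);  -4*c*z - 12*c + z^2 + 3*z = (-4*c + z)*(z + 3)
Cancel the common factors (-4*c + z), (z + 3).

4*c + z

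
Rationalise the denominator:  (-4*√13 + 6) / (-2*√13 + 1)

Multiply numerator and denominator by 1 + 2*√13.
Denominator becomes -51; numerator becomes -98 + 8*√13.

(-8*√13 + 98)/51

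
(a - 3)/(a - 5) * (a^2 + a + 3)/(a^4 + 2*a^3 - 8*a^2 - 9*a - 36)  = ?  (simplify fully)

Factor: a^4 + 2*a^3 - 8*a^2 - 9*a - 36 = (a + 4)*(a - 3)*(a^2 + a + 3)
Cancel the common factors (a^2 + a + 3), (a - 3).

1/(a^2 - a - 20)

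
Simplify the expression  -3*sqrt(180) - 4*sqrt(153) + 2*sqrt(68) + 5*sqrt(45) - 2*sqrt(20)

-8*sqrt(17) - 7*sqrt(5)

3*sqrt(180) = 18*sqrt(5); 4*sqrt(153) = 12*sqrt(17); 2*sqrt(68) = 4*sqrt(17); 5*sqrt(45) = 15*sqrt(5); 2*sqrt(20) = 4*sqrt(5)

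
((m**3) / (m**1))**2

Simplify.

Inside the bracket: m**2
Raise to the power 2: m**4

m**4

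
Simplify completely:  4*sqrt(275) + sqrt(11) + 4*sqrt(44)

29*sqrt(11)

4*sqrt(275) = 20*sqrt(11); sqrt(11) = sqrt(11); 4*sqrt(44) = 8*sqrt(11)
Combine: (20 + 1 + 8)·sqrt(11) = 29*sqrt(11)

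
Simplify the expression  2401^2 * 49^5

2401^2 = 7^8; 49^5 = 7^10
Combine exponents: 7^18

7^18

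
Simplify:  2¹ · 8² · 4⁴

2^15

2¹ = 2^1; 8² = 2^6; 4⁴ = 2^8
Combine exponents: 2^15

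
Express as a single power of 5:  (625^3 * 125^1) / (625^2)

5^7

625^3 = 5^12; 125^1 = 5^3; 625^2 = 5^8
Combine exponents: 5^7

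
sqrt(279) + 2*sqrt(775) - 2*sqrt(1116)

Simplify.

sqrt(31)

sqrt(279) = 3*sqrt(31); 2*sqrt(775) = 10*sqrt(31); 2*sqrt(1116) = 12*sqrt(31)
Combine: (3 + 10 - 12)·sqrt(31) = sqrt(31)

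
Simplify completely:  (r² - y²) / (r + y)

r² - y² factors as -(-r + y)*(r + y).

r - y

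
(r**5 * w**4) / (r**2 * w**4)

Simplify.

Quotient: r**3

r**3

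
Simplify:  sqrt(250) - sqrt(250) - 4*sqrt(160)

sqrt(250) = 5*sqrt(10); sqrt(250) = 5*sqrt(10); 4*sqrt(160) = 16*sqrt(10)
Combine: (5 - 5 - 16)·sqrt(10) = -16*sqrt(10)

-16*sqrt(10)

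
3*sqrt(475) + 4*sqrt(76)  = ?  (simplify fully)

23*sqrt(19)

3*sqrt(475) = 15*sqrt(19); 4*sqrt(76) = 8*sqrt(19)
Combine: (15 + 8)·sqrt(19) = 23*sqrt(19)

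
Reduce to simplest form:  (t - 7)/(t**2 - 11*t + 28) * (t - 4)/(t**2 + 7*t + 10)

1/(t**2 + 7*t + 10)

Factor: t**2 - 11*t + 28 = (t - 4)*(t - 7);  t**2 + 7*t + 10 = (t + 5)*(t + 2)
Cancel the common factors (t - 7), (t - 4).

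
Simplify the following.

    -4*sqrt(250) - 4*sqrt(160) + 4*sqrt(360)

4*sqrt(250) = 20*sqrt(10); 4*sqrt(160) = 16*sqrt(10); 4*sqrt(360) = 24*sqrt(10)
Combine: (-20 - 16 + 24)·sqrt(10) = -12*sqrt(10)

-12*sqrt(10)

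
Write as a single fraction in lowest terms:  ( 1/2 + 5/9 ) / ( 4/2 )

19/36

Numerator: 1/2 + 5/9 = 19/18
Denominator: 4/2 = 2
Divide: (19/18) · (1/2) = 19/36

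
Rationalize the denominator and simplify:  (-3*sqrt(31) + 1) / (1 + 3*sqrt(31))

Multiply numerator and denominator by -3*sqrt(31) + 1.
Denominator becomes -278; numerator becomes -6*sqrt(31) + 280.

-(-3*sqrt(31) + 1)^2/278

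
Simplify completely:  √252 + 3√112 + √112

√252 = 6*√7; 3√112 = 12*√7; √112 = 4*√7
Combine: (6 + 12 + 4)·√7 = 22*√7

22*√7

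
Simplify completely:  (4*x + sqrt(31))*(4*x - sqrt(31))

Difference of squares with P = 4*x, Q = sqrt(31).

16*x^2 - 31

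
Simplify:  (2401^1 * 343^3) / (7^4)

2401^1 = 7^4; 343^3 = 7^9; 7^4 = 7^4
Combine exponents: 7^9

7^9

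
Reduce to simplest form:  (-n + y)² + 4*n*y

(n + y)²

After expansion: n² + 2*n*y + y² — a perfect-square trinomial.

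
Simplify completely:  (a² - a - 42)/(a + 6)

a - 7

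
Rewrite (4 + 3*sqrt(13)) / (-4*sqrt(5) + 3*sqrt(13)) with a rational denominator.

Multiply numerator and denominator by 4*sqrt(5) + 3*sqrt(13).
Denominator becomes 37; numerator becomes 16*sqrt(5) + 12*sqrt(13) + 12*sqrt(65) + 117.

(16*sqrt(5) + 12*sqrt(13) + 12*sqrt(65) + 117)/37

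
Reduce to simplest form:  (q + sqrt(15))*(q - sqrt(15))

Difference of squares with P = q, Q = sqrt(15).

q^2 - 15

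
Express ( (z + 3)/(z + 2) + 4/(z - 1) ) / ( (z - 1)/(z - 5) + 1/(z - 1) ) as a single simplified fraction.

(z**3 + z**2 - 25*z - 25)/(z**3 + z**2 - 6*z - 8)

Numerator: (z + 3)/(z + 2) + 4/(z - 1) = (z**2 + 6*z + 5)/(z**2 + z - 2)
Denominator: (z - 1)/(z - 5) + 1/(z - 1) = (z**2 - z - 4)/(z**2 - 6*z + 5)
Divide: ((z**2 + 6*z + 5)/(z**2 + z - 2)) · ((z**2 - 6*z + 5)/(z**2 - z - 4)) = (z**3 + z**2 - 25*z - 25)/(z**3 + z**2 - 6*z - 8)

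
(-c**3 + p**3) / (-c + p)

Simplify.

c**2 + c*p + p**2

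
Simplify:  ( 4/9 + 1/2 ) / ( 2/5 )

Numerator: 4/9 + 1/2 = 17/18
Denominator: 2/5 = 2/5
Divide: (17/18) · (5/2) = 85/36

85/36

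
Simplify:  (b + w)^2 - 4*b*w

Expanding gives b^2 - 2*b*w + w^2, a perfect square.

(b - w)^2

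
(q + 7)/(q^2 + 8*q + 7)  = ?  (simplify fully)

Factor: q^2 + 8*q + 7 = (q + 7)*(q + 1)
Cancel the common factor (q + 7).

1/(q + 1)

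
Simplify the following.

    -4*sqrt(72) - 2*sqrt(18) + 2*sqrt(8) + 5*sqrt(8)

4*sqrt(72) = 24*sqrt(2); 2*sqrt(18) = 6*sqrt(2); 2*sqrt(8) = 4*sqrt(2); 5*sqrt(8) = 10*sqrt(2)
Combine: (-24 - 6 + 4 + 10)·sqrt(2) = -16*sqrt(2)

-16*sqrt(2)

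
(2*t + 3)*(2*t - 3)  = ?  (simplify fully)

4*t^2 - 9

Difference of squares with P = 2*t, Q = 3.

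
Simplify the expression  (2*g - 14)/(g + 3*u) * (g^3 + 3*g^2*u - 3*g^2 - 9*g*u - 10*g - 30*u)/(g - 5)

Factor: 2*g - 14 = 2*(g - 7);  g^3 + 3*g^2*u - 3*g^2 - 9*g*u - 10*g - 30*u = (g + 2)*(g + 3*u)*(g - 5)
Cancel the common factors (g + 3*u), (g - 5).

2*g^2 - 10*g - 28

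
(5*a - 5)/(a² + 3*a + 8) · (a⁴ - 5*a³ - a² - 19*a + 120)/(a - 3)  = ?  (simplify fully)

Factor: 5*a - 5 = 5·(a - 1);  a⁴ - 5*a³ - a² - 19*a + 120 = (a² + 3*a + 8)·(a - 3)·(a - 5)
Cancel the common factors (a² + 3*a + 8), (a - 3).

5*a² - 30*a + 25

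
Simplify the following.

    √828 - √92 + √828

10*√23

√828 = 6*√23; √92 = 2*√23; √828 = 6*√23
Combine: (6 - 2 + 6)·√23 = 10*√23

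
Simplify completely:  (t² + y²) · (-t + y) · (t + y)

-t⁴ + y⁴

(y+t)(y-t) = -t² + y²; continue pairing.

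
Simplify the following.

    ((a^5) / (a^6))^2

Inside the bracket: (a^-1)
Raise to the power 2: (a^-2)

a^(-2)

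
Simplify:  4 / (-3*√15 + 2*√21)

Multiply numerator and denominator by 2*√21 + 3*√15.
Denominator becomes -51; numerator becomes 8*√21 + 12*√15.

(-12*√15 - 8*√21)/51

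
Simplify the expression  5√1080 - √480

5√1080 = 30*√30; √480 = 4*√30
Combine: (30 - 4)·√30 = 26*√30

26*√30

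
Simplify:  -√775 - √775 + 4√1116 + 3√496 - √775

√775 = 5*√31; √775 = 5*√31; 4√1116 = 24*√31; 3√496 = 12*√31; √775 = 5*√31
Combine: (-5 - 5 + 24 + 12 - 5)·√31 = 21*√31

21*√31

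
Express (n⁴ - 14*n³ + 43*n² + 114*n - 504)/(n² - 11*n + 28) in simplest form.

Factor: n⁴ - 14*n³ + 43*n² + 114*n - 504 = (n - 7)·(n - 6)·(n - 4)·(n + 3);  n² - 11*n + 28 = (n - 4)·(n - 7)
Cancel the common factors (n - 7), (n - 4).

n² - 3*n - 18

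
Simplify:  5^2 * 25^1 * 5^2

5^2 = 5^2; 25^1 = 5^2; 5^2 = 5^2
Combine exponents: 5^6

5^6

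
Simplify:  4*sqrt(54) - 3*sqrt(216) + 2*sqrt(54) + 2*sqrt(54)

6*sqrt(6)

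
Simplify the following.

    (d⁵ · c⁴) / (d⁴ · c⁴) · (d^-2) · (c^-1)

1/(c*d)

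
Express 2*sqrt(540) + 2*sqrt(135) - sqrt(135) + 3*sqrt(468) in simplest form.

15*sqrt(15) + 18*sqrt(13)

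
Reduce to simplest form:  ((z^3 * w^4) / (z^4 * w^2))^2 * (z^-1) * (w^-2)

Inside the bracket: (z^-1) * w^2
Raise to the power 2: (z^-2) * w^4
Multiply by (z^-1) * (w^-2): add exponents.

w^2/z^3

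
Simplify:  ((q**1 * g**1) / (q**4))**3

Inside the bracket: (q**-3) * g**1
Raise to the power 3: (q**-9) * g**3

g**3/q**9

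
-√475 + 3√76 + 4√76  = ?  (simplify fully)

√475 = 5*√19; 3√76 = 6*√19; 4√76 = 8*√19
Combine: (-5 + 6 + 8)·√19 = 9*√19

9*√19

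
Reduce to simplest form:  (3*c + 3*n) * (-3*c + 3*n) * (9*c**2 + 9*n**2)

Pair the conjugate factors: ((3*n)+(3*c))((3*n)-(3*c)) = -9*c**2 + 9*n**2, then repeat with the next factor.

-81*c**4 + 81*n**4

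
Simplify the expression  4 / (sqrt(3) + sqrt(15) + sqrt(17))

(-24*sqrt(85) + 4*sqrt(17) + 20*sqrt(15) + 116*sqrt(3))/179

Group as (sqrt(15) + sqrt(17)) + sqrt(3); multiply by (sqrt(15) + sqrt(17)) - sqrt(3), then rationalise the remaining surd.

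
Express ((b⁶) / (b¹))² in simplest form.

b^10

Inside the bracket: b⁵
Raise to the power 2: b^10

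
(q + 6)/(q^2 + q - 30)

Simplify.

Factor: q^2 + q - 30 = (q + 6)*(q - 5)
Cancel the common factor (q + 6).

1/(q - 5)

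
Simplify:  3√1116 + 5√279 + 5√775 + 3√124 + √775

69*√31

3√1116 = 18*√31; 5√279 = 15*√31; 5√775 = 25*√31; 3√124 = 6*√31; √775 = 5*√31
Combine: (18 + 15 + 25 + 6 + 5)·√31 = 69*√31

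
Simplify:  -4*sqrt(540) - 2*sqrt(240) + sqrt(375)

4*sqrt(540) = 24*sqrt(15); 2*sqrt(240) = 8*sqrt(15); sqrt(375) = 5*sqrt(15)
Combine: (-24 - 8 + 5)·sqrt(15) = -27*sqrt(15)

-27*sqrt(15)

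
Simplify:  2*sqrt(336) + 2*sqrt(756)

20*sqrt(21)

2*sqrt(336) = 8*sqrt(21); 2*sqrt(756) = 12*sqrt(21)
Combine: (8 + 12)·sqrt(21) = 20*sqrt(21)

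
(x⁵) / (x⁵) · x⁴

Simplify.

x⁴

Quotient: 1
Multiply by x⁴: add exponents.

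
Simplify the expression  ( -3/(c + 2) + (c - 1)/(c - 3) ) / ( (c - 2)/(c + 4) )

Numerator: -3/(c + 2) + (c - 1)/(c - 3) = (c² - 2*c + 7)/(c² - c - 6)
Denominator: (c - 2)/(c + 4) = (c - 2)/(c + 4)
Divide: ((c² - 2*c + 7)/(c² - c - 6)) · ((c + 4)/(c - 2)) = (c³ + 2*c² - c + 28)/(c³ - 3*c² - 4*c + 12)

(c³ + 2*c² - c + 28)/(c³ - 3*c² - 4*c + 12)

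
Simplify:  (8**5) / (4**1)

2**13

8**5 = 2**15; 4**1 = 2**2
Combine exponents: 2**13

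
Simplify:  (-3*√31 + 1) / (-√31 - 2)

(-7*√31 + 95)/27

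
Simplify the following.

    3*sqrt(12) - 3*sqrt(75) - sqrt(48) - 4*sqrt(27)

3*sqrt(12) = 6*sqrt(3); 3*sqrt(75) = 15*sqrt(3); sqrt(48) = 4*sqrt(3); 4*sqrt(27) = 12*sqrt(3)
Combine: (6 - 15 - 4 - 12)·sqrt(3) = -25*sqrt(3)

-25*sqrt(3)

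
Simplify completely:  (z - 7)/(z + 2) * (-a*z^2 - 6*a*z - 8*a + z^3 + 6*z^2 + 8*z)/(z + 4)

-a*z + 7*a + z^2 - 7*z

Factor: -a*z^2 - 6*a*z - 8*a + z^3 + 6*z^2 + 8*z = (z + 4)*(z + 2)*(-a + z)
Cancel the common factors (z + 2), (z + 4).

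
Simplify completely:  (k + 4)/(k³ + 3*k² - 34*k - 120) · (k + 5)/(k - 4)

Factor: k³ + 3*k² - 34*k - 120 = (k + 5)·(k + 4)·(k - 6)
Cancel the common factors (k + 5), (k + 4).

1/(k² - 10*k + 24)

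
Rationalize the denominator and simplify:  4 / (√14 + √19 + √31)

(-2*√8246 + 2*√31 + 26*√19 + 36*√14)/265

Group as (√14 + √19) + √31; multiply by (√14 + √19) - √31, then rationalise the remaining surd.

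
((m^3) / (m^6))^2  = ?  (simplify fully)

m^(-6)

Inside the bracket: (m^-3)
Raise to the power 2: (m^-6)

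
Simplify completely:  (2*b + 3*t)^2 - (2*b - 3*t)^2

24*b*t

Binomially expand both and collect terms in (2*b), (3*t).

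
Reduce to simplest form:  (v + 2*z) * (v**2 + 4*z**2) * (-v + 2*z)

-v**4 + 16*z**4

((2*z)+v)((2*z)-v) = -v**2 + 4*z**2; continue pairing.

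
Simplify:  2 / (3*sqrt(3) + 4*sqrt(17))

(-6*sqrt(3) + 8*sqrt(17))/245

Multiply numerator and denominator by -3*sqrt(3) + 4*sqrt(17).
Denominator becomes 245; numerator becomes -6*sqrt(3) + 8*sqrt(17).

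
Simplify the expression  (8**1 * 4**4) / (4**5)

8**1 = 2**3; 4**4 = 2**8; 4**5 = 2**10
Combine exponents: 2**1

2**1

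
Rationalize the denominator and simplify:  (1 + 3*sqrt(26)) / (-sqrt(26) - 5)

Multiply numerator and denominator by -5 + sqrt(26).
Denominator becomes -1; numerator becomes -14*sqrt(26) + 73.

-73 + 14*sqrt(26)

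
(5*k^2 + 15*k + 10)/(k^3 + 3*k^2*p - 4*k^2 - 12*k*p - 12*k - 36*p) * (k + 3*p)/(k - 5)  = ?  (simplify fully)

Factor: 5*k^2 + 15*k + 10 = 5*(k + 1)*(k + 2);  k^3 + 3*k^2*p - 4*k^2 - 12*k*p - 12*k - 36*p = (k + 2)*(k - 6)*(k + 3*p)
Cancel the common factors (k + 3*p), (k + 2).

(5*k + 5)/(k^2 - 11*k + 30)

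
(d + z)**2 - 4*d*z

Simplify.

(d - z)**2

Expand the square and combine the 4*d*z term.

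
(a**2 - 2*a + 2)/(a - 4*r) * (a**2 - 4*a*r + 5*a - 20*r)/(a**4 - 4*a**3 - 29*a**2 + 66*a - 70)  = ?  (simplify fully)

Factor: a**2 - 4*a*r + 5*a - 20*r = (a + 5)*(a - 4*r);  a**4 - 4*a**3 - 29*a**2 + 66*a - 70 = (a + 5)*(a - 7)*(a**2 - 2*a + 2)
Cancel the common factors (a**2 - 2*a + 2), (a - 4*r), (a + 5).

1/(a - 7)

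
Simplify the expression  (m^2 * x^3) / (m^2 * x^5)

Quotient: (x^-2)

x^(-2)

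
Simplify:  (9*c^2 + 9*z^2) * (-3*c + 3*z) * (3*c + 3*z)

-81*c^4 + 81*z^4

((3*z)+(3*c))((3*z)-(3*c)) = -9*c^2 + 9*z^2; continue pairing.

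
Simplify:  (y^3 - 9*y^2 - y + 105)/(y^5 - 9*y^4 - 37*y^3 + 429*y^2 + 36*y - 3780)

1/(y^2 - 36)

Factor: y^3 - 9*y^2 - y + 105 = (y + 3)*(y - 7)*(y - 5);  y^5 - 9*y^4 - 37*y^3 + 429*y^2 + 36*y - 3780 = (y - 5)*(y + 3)*(y - 6)*(y - 7)*(y + 6)
Cancel the common factors (y - 7), (y - 5), (y + 3).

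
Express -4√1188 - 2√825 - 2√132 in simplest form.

-38*√33

4√1188 = 24*√33; 2√825 = 10*√33; 2√132 = 4*√33
Combine: (-24 - 10 - 4)·√33 = -38*√33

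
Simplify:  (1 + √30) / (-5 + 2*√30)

(7*√30 + 65)/95

Multiply numerator and denominator by -2*√30 - 5.
Denominator becomes -95; numerator becomes -65 - 7*√30.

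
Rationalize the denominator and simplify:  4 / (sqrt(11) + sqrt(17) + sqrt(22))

Group as (sqrt(11) + sqrt(17)) + sqrt(22); multiply by (sqrt(11) + sqrt(17)) - sqrt(22), then rationalise the remaining surd.

(-11*sqrt(34) + 3*sqrt(22) + 8*sqrt(17) + 14*sqrt(11))/89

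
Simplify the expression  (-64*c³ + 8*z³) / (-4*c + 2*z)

16*c² + 8*c*z + 4*z²

Factor as (a-b)(a^2+ab+b^2) with a=(2*z), b=(4*c).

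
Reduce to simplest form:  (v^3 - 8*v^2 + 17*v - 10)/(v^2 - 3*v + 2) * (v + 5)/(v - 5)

Factor: v^3 - 8*v^2 + 17*v - 10 = (v - 1)*(v - 5)*(v - 2);  v^2 - 3*v + 2 = (v - 2)*(v - 1)
Cancel the common factors (v - 5), (v - 2), (v - 1).

v + 5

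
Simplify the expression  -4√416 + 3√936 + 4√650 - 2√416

4√416 = 16*√26; 3√936 = 18*√26; 4√650 = 20*√26; 2√416 = 8*√26
Combine: (-16 + 18 + 20 - 8)·√26 = 14*√26

14*√26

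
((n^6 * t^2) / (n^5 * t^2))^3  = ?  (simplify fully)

n^3

Inside the bracket: n^1
Raise to the power 3: n^3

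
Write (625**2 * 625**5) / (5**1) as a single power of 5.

5**27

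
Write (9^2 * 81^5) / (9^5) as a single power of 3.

3^14

9^2 = 3^4; 81^5 = 3^20; 9^5 = 3^10
Combine exponents: 3^14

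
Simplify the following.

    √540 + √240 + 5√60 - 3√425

√540 = 6*√15; √240 = 4*√15; 5√60 = 10*√15; 3√425 = 15*√17

-15*√17 + 20*√15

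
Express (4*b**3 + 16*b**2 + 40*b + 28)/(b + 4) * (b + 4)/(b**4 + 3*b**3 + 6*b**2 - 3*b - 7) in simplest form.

4/(b - 1)

Factor: 4*b**3 + 16*b**2 + 40*b + 28 = 4*(b**2 + 3*b + 7)*(b + 1);  b**4 + 3*b**3 + 6*b**2 - 3*b - 7 = (b + 1)*(b - 1)*(b**2 + 3*b + 7)
Cancel the common factors (b**2 + 3*b + 7), (b + 4), (b + 1).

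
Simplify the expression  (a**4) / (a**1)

a**3

Quotient: a**3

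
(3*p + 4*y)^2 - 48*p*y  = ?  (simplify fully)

(3*p - 4*y)^2

Expand the square and combine the 48*p*y term.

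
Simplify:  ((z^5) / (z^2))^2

Inside the bracket: z^3
Raise to the power 2: z^6

z^6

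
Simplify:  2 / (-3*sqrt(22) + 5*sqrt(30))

(3*sqrt(22) + 5*sqrt(30))/276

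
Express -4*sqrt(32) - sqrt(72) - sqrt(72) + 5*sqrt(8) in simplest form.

4*sqrt(32) = 16*sqrt(2); sqrt(72) = 6*sqrt(2); sqrt(72) = 6*sqrt(2); 5*sqrt(8) = 10*sqrt(2)
Combine: (-16 - 6 - 6 + 10)·sqrt(2) = -18*sqrt(2)

-18*sqrt(2)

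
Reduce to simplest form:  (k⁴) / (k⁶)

Quotient: (k^-2)

k^(-2)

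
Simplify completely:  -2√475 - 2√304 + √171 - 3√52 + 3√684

-6*√13 + 3*√19

2√475 = 10*√19; 2√304 = 8*√19; √171 = 3*√19; 3√52 = 6*√13; 3√684 = 18*√19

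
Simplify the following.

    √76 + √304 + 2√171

12*√19

√76 = 2*√19; √304 = 4*√19; 2√171 = 6*√19
Combine: (2 + 4 + 6)·√19 = 12*√19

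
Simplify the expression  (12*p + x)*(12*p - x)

(12*p)^2 - (x)^2 = 144*p^2 - x^2.

144*p^2 - x^2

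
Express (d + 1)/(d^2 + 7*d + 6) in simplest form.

1/(d + 6)

Factor: d^2 + 7*d + 6 = (d + 1)*(d + 6)
Cancel the common factor (d + 1).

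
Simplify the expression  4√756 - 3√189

4√756 = 24*√21; 3√189 = 9*√21
Combine: (24 - 9)·√21 = 15*√21

15*√21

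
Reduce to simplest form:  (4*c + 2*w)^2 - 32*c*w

After expansion: 16*c^2 - 16*c*w + 4*w^2 — a perfect-square trinomial.

4*(2*c - w)^2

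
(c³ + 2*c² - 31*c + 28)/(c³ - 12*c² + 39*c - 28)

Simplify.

Factor: c³ + 2*c² - 31*c + 28 = (c - 4)·(c + 7)·(c - 1);  c³ - 12*c² + 39*c - 28 = (c - 7)·(c - 4)·(c - 1)
Cancel the common factors (c - 4), (c - 1).

(c + 7)/(c - 7)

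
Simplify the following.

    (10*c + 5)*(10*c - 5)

100*c**2 - 25

(10*c)**2 - (5)**2 = 100*c**2 - 25.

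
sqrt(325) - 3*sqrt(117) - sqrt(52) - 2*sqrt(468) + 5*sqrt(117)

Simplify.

-3*sqrt(13)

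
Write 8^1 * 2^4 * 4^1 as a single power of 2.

8^1 = 2^3; 2^4 = 2^4; 4^1 = 2^2
Combine exponents: 2^9

2^9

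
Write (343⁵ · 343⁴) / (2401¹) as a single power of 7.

7^23

343⁵ = 7^15; 343⁴ = 7^12; 2401¹ = 7^4
Combine exponents: 7^23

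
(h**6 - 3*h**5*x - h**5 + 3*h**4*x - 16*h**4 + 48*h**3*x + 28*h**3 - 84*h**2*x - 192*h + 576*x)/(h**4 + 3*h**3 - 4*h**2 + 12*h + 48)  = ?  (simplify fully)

Factor: h**6 - 3*h**5*x - h**5 + 3*h**4*x - 16*h**4 + 48*h**3*x + 28*h**3 - 84*h**2*x - 192*h + 576*x = (h**2 - 3*h + 6)*(h - 3*x)*(h + 2)*(h + 4)*(h - 4);  h**4 + 3*h**3 - 4*h**2 + 12*h + 48 = (h**2 - 3*h + 6)*(h + 2)*(h + 4)
Cancel the common factors (h**2 - 3*h + 6), (h + 4), (h + 2).

h**2 - 3*h*x - 4*h + 12*x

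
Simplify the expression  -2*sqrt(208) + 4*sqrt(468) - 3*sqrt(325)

2*sqrt(208) = 8*sqrt(13); 4*sqrt(468) = 24*sqrt(13); 3*sqrt(325) = 15*sqrt(13)
Combine: (-8 + 24 - 15)·sqrt(13) = sqrt(13)

sqrt(13)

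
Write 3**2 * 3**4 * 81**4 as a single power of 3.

3**22

3**2 = 3**2; 3**4 = 3**4; 81**4 = 3**16
Combine exponents: 3**22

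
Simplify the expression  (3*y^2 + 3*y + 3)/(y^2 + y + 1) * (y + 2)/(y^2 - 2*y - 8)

3/(y - 4)

Factor: 3*y^2 + 3*y + 3 = 3*(y^2 + y + 1);  y^2 - 2*y - 8 = (y + 2)*(y - 4)
Cancel the common factors (y^2 + y + 1), (y + 2).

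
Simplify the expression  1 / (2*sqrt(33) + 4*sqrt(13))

Multiply numerator and denominator by -4*sqrt(13) + 2*sqrt(33).
Denominator becomes -76; numerator becomes -4*sqrt(13) + 2*sqrt(33).

(-sqrt(33) + 2*sqrt(13))/38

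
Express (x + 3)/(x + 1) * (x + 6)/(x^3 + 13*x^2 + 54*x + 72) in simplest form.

1/(x^2 + 5*x + 4)

Factor: x^3 + 13*x^2 + 54*x + 72 = (x + 4)*(x + 6)*(x + 3)
Cancel the common factors (x + 3), (x + 6).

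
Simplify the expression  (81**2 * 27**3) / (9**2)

81**2 = 3**8; 27**3 = 3**9; 9**2 = 3**4
Combine exponents: 3**13

3**13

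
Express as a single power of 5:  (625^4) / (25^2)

625^4 = 5^16; 25^2 = 5^4
Combine exponents: 5^12

5^12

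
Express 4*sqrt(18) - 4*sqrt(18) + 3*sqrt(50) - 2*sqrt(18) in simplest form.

9*sqrt(2)

4*sqrt(18) = 12*sqrt(2); 4*sqrt(18) = 12*sqrt(2); 3*sqrt(50) = 15*sqrt(2); 2*sqrt(18) = 6*sqrt(2)
Combine: (12 - 12 + 15 - 6)·sqrt(2) = 9*sqrt(2)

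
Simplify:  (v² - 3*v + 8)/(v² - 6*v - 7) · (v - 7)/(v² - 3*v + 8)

Factor: v² - 6*v - 7 = (v + 1)·(v - 7)
Cancel the common factors (v² - 3*v + 8), (v - 7).

1/(v + 1)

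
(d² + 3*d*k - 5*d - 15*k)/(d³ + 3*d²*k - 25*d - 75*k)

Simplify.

1/(d + 5)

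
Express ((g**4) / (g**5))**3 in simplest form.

Inside the bracket: (g**-1)
Raise to the power 3: (g**-3)

g**(-3)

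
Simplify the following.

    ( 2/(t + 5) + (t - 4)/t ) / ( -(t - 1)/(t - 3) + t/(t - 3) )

(t³ - 29*t + 60)/(t² + 5*t)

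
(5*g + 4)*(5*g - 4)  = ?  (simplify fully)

25*g^2 - 16

Product of conjugates: (P+Q)(P-Q) = P^2 - Q^2.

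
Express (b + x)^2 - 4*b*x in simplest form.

(b - x)^2

After expansion: b^2 - 2*b*x + x^2 — a perfect-square trinomial.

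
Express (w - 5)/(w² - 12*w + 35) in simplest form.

Factor: w² - 12*w + 35 = (w - 5)·(w - 7)
Cancel the common factor (w - 5).

1/(w - 7)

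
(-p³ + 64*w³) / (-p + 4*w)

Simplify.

p² + 4*p*w + 16*w²

Factor as (a-b)(a^2+ab+b^2) with a=(4*w), b=p.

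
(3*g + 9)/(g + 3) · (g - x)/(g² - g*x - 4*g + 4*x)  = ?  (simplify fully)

Factor: 3*g + 9 = 3·(g + 3);  g² - g*x - 4*g + 4*x = (g - 4)·(g - x)
Cancel the common factors (g + 3), (g - x).

3/(g - 4)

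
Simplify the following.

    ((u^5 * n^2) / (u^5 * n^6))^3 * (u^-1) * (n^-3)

1/(n^15*u)

Inside the bracket: (n^-4)
Raise to the power 3: (n^-12)
Multiply by (u^-1) * (n^-3): add exponents.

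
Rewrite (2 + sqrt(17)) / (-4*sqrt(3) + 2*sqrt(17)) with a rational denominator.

(4*sqrt(3) + 2*sqrt(17) + 2*sqrt(51) + 17)/10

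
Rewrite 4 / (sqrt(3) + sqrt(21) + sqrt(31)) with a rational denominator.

Group as (sqrt(21) + sqrt(31)) + sqrt(3); multiply by (sqrt(21) + sqrt(31)) - sqrt(3), then rationalise the remaining surd.

(-24*sqrt(217) - 28*sqrt(31) + 52*sqrt(21) + 196*sqrt(3))/203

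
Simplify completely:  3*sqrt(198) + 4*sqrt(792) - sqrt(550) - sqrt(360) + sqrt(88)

3*sqrt(198) = 9*sqrt(22); 4*sqrt(792) = 24*sqrt(22); sqrt(550) = 5*sqrt(22); sqrt(360) = 6*sqrt(10); sqrt(88) = 2*sqrt(22)

-6*sqrt(10) + 30*sqrt(22)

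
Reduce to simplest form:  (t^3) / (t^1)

Quotient: t^2

t^2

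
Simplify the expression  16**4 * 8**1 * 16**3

2**31

16**4 = 2**16; 8**1 = 2**3; 16**3 = 2**12
Combine exponents: 2**31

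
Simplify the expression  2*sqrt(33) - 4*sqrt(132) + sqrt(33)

2*sqrt(33) = 2*sqrt(33); 4*sqrt(132) = 8*sqrt(33); sqrt(33) = sqrt(33)
Combine: (2 - 8 + 1)·sqrt(33) = -5*sqrt(33)

-5*sqrt(33)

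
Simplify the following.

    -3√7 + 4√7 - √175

3√7 = 3*√7; 4√7 = 4*√7; √175 = 5*√7
Combine: (-3 + 4 - 5)·√7 = -4*√7

-4*√7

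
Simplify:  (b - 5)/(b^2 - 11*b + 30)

1/(b - 6)

Factor: b^2 - 11*b + 30 = (b - 6)*(b - 5)
Cancel the common factor (b - 5).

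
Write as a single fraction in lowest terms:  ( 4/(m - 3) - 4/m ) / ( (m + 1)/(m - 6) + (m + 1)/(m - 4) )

Numerator: 4/(m - 3) - 4/m = 12/(m² - 3*m)
Denominator: (m + 1)/(m - 6) + (m + 1)/(m - 4) = (2*m² - 8*m - 10)/(m² - 10*m + 24)
Divide: (12/(m² - 3*m)) · ((m² - 10*m + 24)/(2*m² - 8*m - 10)) = (6*m² - 60*m + 144)/(m⁴ - 7*m³ + 7*m² + 15*m)

(6*m² - 60*m + 144)/(m⁴ - 7*m³ + 7*m² + 15*m)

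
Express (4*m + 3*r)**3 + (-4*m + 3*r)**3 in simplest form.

288*m**2*r + 54*r**3

Binomially expand both and collect terms in (3*r), (4*m).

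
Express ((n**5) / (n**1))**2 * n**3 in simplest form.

Inside the bracket: n**4
Raise to the power 2: n**8
Multiply by n**3: add exponents.

n**11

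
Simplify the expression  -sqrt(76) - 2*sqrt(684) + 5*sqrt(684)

16*sqrt(19)

sqrt(76) = 2*sqrt(19); 2*sqrt(684) = 12*sqrt(19); 5*sqrt(684) = 30*sqrt(19)
Combine: (-2 - 12 + 30)·sqrt(19) = 16*sqrt(19)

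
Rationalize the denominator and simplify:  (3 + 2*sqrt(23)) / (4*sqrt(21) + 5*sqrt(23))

Multiply numerator and denominator by -4*sqrt(21) + 5*sqrt(23).
Denominator becomes 239; numerator becomes -8*sqrt(483) - 12*sqrt(21) + 15*sqrt(23) + 230.

(-8*sqrt(483) - 12*sqrt(21) + 15*sqrt(23) + 230)/239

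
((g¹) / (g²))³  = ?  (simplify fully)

g^(-3)

Inside the bracket: (g^-1)
Raise to the power 3: (g^-3)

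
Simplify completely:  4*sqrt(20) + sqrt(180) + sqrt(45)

17*sqrt(5)

4*sqrt(20) = 8*sqrt(5); sqrt(180) = 6*sqrt(5); sqrt(45) = 3*sqrt(5)
Combine: (8 + 6 + 3)·sqrt(5) = 17*sqrt(5)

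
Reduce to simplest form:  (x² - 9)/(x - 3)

x + 3

Factor: x² - 9 = (x + 3)·(x - 3)
Cancel the common factor (x - 3).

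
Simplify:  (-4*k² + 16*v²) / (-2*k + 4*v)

-4*k² + 16*v² factors as 4*(-k + 2*v)*(k + 2*v).

2*k + 4*v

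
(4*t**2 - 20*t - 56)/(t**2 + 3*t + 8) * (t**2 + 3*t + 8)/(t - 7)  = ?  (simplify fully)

4*t + 8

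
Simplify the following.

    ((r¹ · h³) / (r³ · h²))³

Inside the bracket: (r^-2) · h¹
Raise to the power 3: (r^-6) · h³

h³/r⁶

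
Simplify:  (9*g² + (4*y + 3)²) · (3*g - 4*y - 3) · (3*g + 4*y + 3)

Pair the conjugate factors: ((3*g)+(4*y + 3))((3*g)-(4*y + 3)) = 9*g² - 16*y² - 24*y - 9, then repeat with the next factor.

81*g⁴ - 256*y⁴ - 768*y³ - 864*y² - 432*y - 81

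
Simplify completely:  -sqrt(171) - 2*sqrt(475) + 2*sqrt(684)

-sqrt(19)

sqrt(171) = 3*sqrt(19); 2*sqrt(475) = 10*sqrt(19); 2*sqrt(684) = 12*sqrt(19)
Combine: (-3 - 10 + 12)·sqrt(19) = -sqrt(19)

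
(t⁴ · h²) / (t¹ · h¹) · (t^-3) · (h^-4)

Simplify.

h^(-3)

Quotient: t³ · h¹
Multiply by (t^-3) · (h^-4): add exponents.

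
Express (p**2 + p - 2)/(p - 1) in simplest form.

Factor: p**2 + p - 2 = (p + 2)*(p - 1)
Cancel the common factor (p - 1).

p + 2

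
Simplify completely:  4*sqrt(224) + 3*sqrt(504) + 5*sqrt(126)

4*sqrt(224) = 16*sqrt(14); 3*sqrt(504) = 18*sqrt(14); 5*sqrt(126) = 15*sqrt(14)
Combine: (16 + 18 + 15)·sqrt(14) = 49*sqrt(14)

49*sqrt(14)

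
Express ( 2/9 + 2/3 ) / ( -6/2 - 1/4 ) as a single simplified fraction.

Numerator: 2/9 + 2/3 = 8/9
Denominator: -6/2 - 1/4 = -13/4
Divide: (8/9) · (-4/13) = -32/117

-32/117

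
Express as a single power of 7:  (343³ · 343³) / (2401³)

343³ = 7^9; 343³ = 7^9; 2401³ = 7^12
Combine exponents: 7^6

7^6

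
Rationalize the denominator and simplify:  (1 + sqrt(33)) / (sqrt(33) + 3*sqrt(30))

Multiply numerator and denominator by -3*sqrt(30) + sqrt(33).
Denominator becomes -237; numerator becomes -9*sqrt(110) - 3*sqrt(30) + sqrt(33) + 33.

(-33 - sqrt(33) + 3*sqrt(30) + 9*sqrt(110))/237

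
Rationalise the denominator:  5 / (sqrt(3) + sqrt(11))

(-5*sqrt(3) + 5*sqrt(11))/8

Multiply numerator and denominator by -sqrt(11) + sqrt(3).
Denominator becomes -8; numerator becomes -5*sqrt(11) + 5*sqrt(3).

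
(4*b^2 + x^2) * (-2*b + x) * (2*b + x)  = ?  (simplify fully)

(x+(2*b))(x-(2*b)) = -4*b^2 + x^2; continue pairing.

-16*b^4 + x^4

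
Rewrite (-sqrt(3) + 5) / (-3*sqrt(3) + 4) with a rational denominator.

-sqrt(3) - 1

Multiply numerator and denominator by 4 + 3*sqrt(3).
Denominator becomes -11; numerator becomes 11 + 11*sqrt(3).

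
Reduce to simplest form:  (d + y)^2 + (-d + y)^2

Only the even-power cross terms survive.

2*d^2 + 2*y^2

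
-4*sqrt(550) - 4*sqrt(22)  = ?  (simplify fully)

-24*sqrt(22)

4*sqrt(550) = 20*sqrt(22); 4*sqrt(22) = 4*sqrt(22)
Combine: (-20 - 4)·sqrt(22) = -24*sqrt(22)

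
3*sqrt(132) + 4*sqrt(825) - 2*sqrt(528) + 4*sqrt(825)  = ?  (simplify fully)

38*sqrt(33)

3*sqrt(132) = 6*sqrt(33); 4*sqrt(825) = 20*sqrt(33); 2*sqrt(528) = 8*sqrt(33); 4*sqrt(825) = 20*sqrt(33)
Combine: (6 + 20 - 8 + 20)·sqrt(33) = 38*sqrt(33)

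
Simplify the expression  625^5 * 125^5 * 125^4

5^47

625^5 = 5^20; 125^5 = 5^15; 125^4 = 5^12
Combine exponents: 5^47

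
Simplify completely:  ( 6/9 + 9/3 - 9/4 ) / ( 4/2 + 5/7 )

Numerator: 6/9 + 9/3 - 9/4 = 17/12
Denominator: 4/2 + 5/7 = 19/7
Divide: (17/12) · (7/19) = 119/228

119/228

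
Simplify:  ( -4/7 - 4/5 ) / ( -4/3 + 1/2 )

Numerator: -4/7 - 4/5 = -48/35
Denominator: -4/3 + 1/2 = -5/6
Divide: (-48/35) · (-6/5) = 288/175

288/175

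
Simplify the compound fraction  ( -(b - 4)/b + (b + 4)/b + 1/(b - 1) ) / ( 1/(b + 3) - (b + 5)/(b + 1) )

Numerator: -(b - 4)/b + (b + 4)/b + 1/(b - 1) = (9*b - 8)/(b² - b)
Denominator: 1/(b + 3) - (b + 5)/(b + 1) = (-b² - 7*b - 14)/(b² + 4*b + 3)
Divide: ((9*b - 8)/(b² - b)) · ((b² + 4*b + 3)/(-b² - 7*b - 14)) = (-9*b³ - 28*b² + 5*b + 24)/(b⁴ + 6*b³ + 7*b² - 14*b)

(-9*b³ - 28*b² + 5*b + 24)/(b⁴ + 6*b³ + 7*b² - 14*b)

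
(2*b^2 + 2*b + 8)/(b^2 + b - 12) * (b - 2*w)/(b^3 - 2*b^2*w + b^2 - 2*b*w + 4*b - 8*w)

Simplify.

2/(b^2 + b - 12)

Factor: 2*b^2 + 2*b + 8 = 2*(b^2 + b + 4);  b^2 + b - 12 = (b + 4)*(b - 3);  b^3 - 2*b^2*w + b^2 - 2*b*w + 4*b - 8*w = (b^2 + b + 4)*(b - 2*w)
Cancel the common factors (b^2 + b + 4), (b - 2*w).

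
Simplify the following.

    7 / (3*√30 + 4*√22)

Multiply numerator and denominator by -4*√22 + 3*√30.
Denominator becomes -82; numerator becomes -28*√22 + 21*√30.

(-21*√30 + 28*√22)/82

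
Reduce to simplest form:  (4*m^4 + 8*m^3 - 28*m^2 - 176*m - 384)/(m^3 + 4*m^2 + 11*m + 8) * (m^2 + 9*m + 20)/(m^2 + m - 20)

(4*m^2 + 28*m + 48)/(m + 1)

Factor: 4*m^4 + 8*m^3 - 28*m^2 - 176*m - 384 = 4*(m + 3)*(m^2 + 3*m + 8)*(m - 4);  m^3 + 4*m^2 + 11*m + 8 = (m + 1)*(m^2 + 3*m + 8);  m^2 + 9*m + 20 = (m + 4)*(m + 5);  m^2 + m - 20 = (m - 4)*(m + 5)
Cancel the common factors (m^2 + 3*m + 8), (m - 4), (m + 5).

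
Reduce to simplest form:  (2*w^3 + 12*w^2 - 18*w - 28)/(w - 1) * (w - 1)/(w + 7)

Factor: 2*w^3 + 12*w^2 - 18*w - 28 = 2*(w - 2)*(w + 1)*(w + 7)
Cancel the common factors (w - 1), (w + 7).

2*w^2 - 2*w - 4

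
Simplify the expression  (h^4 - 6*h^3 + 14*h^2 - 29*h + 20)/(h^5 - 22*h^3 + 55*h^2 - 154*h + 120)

1/(h + 6)

Factor: h^4 - 6*h^3 + 14*h^2 - 29*h + 20 = (h - 1)*(h - 4)*(h^2 - h + 5);  h^5 - 22*h^3 + 55*h^2 - 154*h + 120 = (h + 6)*(h^2 - h + 5)*(h - 1)*(h - 4)
Cancel the common factors (h^2 - h + 5), (h - 4), (h - 1).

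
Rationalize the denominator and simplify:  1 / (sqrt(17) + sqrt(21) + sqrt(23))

Group as (sqrt(17) + sqrt(23)) + sqrt(21); multiply by (sqrt(17) + sqrt(23)) - sqrt(21), then rationalise the remaining surd.

(-2*sqrt(8211) + 15*sqrt(23) + 19*sqrt(21) + 27*sqrt(17))/1203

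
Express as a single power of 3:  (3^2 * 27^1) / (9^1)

3^3

3^2 = 3^2; 27^1 = 3^3; 9^1 = 3^2
Combine exponents: 3^3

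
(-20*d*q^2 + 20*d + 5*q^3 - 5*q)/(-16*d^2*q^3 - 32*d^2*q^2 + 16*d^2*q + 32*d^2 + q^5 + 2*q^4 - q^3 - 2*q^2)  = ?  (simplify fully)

5/(4*d*q + 8*d + q^2 + 2*q)

Factor: -20*d*q^2 + 20*d + 5*q^3 - 5*q = 5*(-4*d + q)*(q + 1)*(q - 1);  -16*d^2*q^3 - 32*d^2*q^2 + 16*d^2*q + 32*d^2 + q^5 + 2*q^4 - q^3 - 2*q^2 = (q - 1)*(q + 2)*(-4*d + q)*(q + 1)*(4*d + q)
Cancel the common factors (q - 1), (q + 1), (-4*d + q).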